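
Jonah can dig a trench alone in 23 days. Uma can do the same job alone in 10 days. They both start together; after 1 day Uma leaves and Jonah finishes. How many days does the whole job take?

207/10 days

In the first 1 day the combined rate is 33/230, so 33/230 of the job is done, leaving 197/230.
After Uma leaves the rate is 1/23 per day; the remaining 197/230 takes 197/10 days.
Total = 1 + 197/10 = 207/10 days.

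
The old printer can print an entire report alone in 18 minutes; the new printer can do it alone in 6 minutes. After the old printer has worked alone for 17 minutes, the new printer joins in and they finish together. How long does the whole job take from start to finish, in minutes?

69/4 minutes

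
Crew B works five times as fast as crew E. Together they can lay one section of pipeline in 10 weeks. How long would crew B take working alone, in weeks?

12 weeks

Let crew E's rate be r; then crew B's rate is 5r, so together (5 + 1)r = 6r = 1/10.
Thus r = 1/60 per week.
Crew E alone: 60 weeks; crew B alone: 12 weeks.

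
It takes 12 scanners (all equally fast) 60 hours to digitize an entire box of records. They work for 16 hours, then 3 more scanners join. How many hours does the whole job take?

One scanner does 1/720 of the job per hour.
After 16 hours with 12 scanners, 4/15 is done (11/15 left).
With 15 scanners the rate is 15/720 = 1/48, so the rest takes 11/15 ÷ 1/48 = 176/5 hours.
Total = 16 + 176/5 = 256/5 hours.

256/5 hours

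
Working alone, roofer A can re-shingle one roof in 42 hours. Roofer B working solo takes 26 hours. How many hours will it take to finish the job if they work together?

273/17 hours

With two workers the combined time is the product over the sum: 42·26/(42+26) = 1092/68 = 273/17 hours.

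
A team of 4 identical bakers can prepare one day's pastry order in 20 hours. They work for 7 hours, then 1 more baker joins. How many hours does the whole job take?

87/5 hours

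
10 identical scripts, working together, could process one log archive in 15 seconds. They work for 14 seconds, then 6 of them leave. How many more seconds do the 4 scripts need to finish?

5/2 seconds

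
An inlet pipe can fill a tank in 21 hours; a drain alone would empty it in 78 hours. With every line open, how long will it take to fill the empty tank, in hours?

Net rate = 1/21 − 1/78 = (26 − 7)/546 = 19/546 per hour.
Filling time = 1 ÷ (19/546) = 546/19 hours.

546/19 hours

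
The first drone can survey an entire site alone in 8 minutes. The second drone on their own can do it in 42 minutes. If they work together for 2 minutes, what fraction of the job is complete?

25/84

Combined rate: 1/8 + 1/42 = (21 + 4)/168 = 25/168 per minute.
In 2 minutes they complete 2·25/168 = 25/84 of the job.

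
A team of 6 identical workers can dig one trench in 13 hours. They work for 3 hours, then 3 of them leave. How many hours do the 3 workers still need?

20 hours

One worker does 1/78 of the job per hour.
After 3 hours with 6 workers, 3/13 is done (10/13 left).
With 3 workers the rate is 3/78 = 1/26, so the rest takes 10/13 ÷ 1/26 = 20 hours.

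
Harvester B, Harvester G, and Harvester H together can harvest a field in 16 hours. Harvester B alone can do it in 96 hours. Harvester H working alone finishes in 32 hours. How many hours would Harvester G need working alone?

Combined rate is 1/16 per hour.
Known contribution: 1/96 + 1/32 = (1 + 3)/96 = 4/96 = 1/24 per hour.
So Harvester G's rate is 1/16 − 1/24 = 1/48, meaning 48 hours alone.

48 hours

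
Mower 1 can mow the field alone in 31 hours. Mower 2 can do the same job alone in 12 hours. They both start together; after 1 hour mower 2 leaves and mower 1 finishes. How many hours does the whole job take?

In the first 1 hour the combined rate is 43/372, so 43/372 of the job is done, leaving 329/372.
After mower 2 leaves the rate is 1/31 per hour; the remaining 329/372 takes 329/12 hours.
Total = 1 + 329/12 = 341/12 hours.

341/12 hours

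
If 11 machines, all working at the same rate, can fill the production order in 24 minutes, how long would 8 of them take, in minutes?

Total work is 11·24 = 264 machine-minutes.
With 8 machines: 264/8 = 33 minutes.

33 minutes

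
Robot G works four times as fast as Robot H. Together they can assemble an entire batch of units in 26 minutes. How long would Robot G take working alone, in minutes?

65/2 minutes

Let Robot H's rate be r; then Robot G's rate is 4r, so together (4 + 1)r = 5r = 1/26.
Thus r = 1/130 per minute.
Robot H alone: 130 minutes; Robot G alone: 65/2 minutes.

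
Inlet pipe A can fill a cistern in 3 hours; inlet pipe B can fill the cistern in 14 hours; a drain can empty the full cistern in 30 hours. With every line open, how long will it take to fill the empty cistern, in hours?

Net rate = 1/3 + 1/14 − 1/30 = (70 + 15 − 7)/210 = 78/210 = 13/35 per hour.
Filling time = 1 ÷ (13/35) = 35/13 hours.

35/13 hours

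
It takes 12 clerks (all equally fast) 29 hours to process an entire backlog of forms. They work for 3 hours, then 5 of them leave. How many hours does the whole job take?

333/7 hours

One clerk does 1/348 of the job per hour.
After 3 hours with 12 clerks, 3/29 is done (26/29 left).
With 7 clerks the rate is 7/348, so the rest takes 26/29 ÷ 7/348 = 312/7 hours.
Total = 3 + 312/7 = 333/7 hours.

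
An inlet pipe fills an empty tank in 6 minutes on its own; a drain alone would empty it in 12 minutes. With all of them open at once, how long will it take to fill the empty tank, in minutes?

12 minutes

Net rate = 1/6 − 1/12 = (2 − 1)/12 = 1/12 per minute.
Filling time = 1 ÷ (1/12) = 12 minutes.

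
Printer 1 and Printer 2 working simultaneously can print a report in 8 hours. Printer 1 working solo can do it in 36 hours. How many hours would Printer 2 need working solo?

Combined rate is 1/8 per hour.
Known contribution: 1/36 per hour.
So Printer 2's rate is 1/8 − 1/36 = 7/72, meaning 72/7 hours alone.

72/7 hours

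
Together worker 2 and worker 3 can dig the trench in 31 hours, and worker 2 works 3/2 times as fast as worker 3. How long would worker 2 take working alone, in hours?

Let worker 3's rate be r; then worker 2's rate is (3/2)r, so together (3/2 + 1)r = (5/2)r = 1/31.
Thus r = 2/155 per hour.
Worker 3 alone: 155/2 hours; worker 2 alone: 155/3 hours.

155/3 hours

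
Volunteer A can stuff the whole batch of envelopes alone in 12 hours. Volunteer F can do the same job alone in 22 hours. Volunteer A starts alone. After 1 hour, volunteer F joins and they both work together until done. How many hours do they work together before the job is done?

In the first 1 hour volunteer A alone does 1/12 of the job, leaving 11/12.
Once everyone is working, combined rate: 1/12 + 1/22 = (11 + 6)/132 = 17/132 per hour.
Remaining 11/12 at 17/132 per hour takes 121/17 hours.

121/17 hours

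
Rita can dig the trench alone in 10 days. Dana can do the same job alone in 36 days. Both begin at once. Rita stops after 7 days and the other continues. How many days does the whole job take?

In the first 7 days the combined rate is 23/180, so 161/180 of the job is done, leaving 19/180.
After Rita leaves the rate is 1/36 per day; the remaining 19/180 takes 19/5 days.
Total = 7 + 19/5 = 54/5 days.

54/5 days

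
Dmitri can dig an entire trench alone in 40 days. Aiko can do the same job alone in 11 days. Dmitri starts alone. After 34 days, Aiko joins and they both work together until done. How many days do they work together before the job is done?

In the first 34 days Dmitri alone does 34/40 = 17/20 of the job, leaving 3/20.
Once everyone is working, combined rate: 1/40 + 1/11 = (11 + 40)/440 = 51/440 per day.
Remaining 3/20 at 51/440 per day takes 22/17 days.

22/17 days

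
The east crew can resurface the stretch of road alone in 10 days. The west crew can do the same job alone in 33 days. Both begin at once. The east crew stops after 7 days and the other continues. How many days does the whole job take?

99/10 days

In the first 7 days the combined rate is 43/330, so 301/330 of the job is done, leaving 29/330.
After the east crew leaves the rate is 1/33 per day; the remaining 29/330 takes 29/10 days.
Total = 7 + 29/10 = 99/10 days.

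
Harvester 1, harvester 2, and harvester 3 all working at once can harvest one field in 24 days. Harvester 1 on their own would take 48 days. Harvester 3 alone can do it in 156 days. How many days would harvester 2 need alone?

208/3 days

Combined rate is 1/24 per day.
Known contribution: 1/48 + 1/156 = (13 + 4)/624 = 17/624 per day.
So harvester 2's rate is 1/24 − 17/624 = 3/208, meaning 208/3 days alone.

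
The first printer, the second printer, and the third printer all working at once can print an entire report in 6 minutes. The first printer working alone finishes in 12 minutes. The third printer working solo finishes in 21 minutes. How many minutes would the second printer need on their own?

28 minutes

Combined rate is 1/6 per minute.
Known contribution: 1/12 + 1/21 = (7 + 4)/84 = 11/84 per minute.
So the second printer's rate is 1/6 − 11/84 = 1/28, meaning 28 minutes alone.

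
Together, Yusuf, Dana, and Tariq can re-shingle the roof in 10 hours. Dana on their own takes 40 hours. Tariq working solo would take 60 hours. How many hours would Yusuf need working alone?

Combined rate is 1/10 per hour.
Known contribution: 1/40 + 1/60 = (3 + 2)/120 = 5/120 = 1/24 per hour.
So Yusuf's rate is 1/10 − 1/24 = 7/120, meaning 120/7 hours alone.

120/7 hours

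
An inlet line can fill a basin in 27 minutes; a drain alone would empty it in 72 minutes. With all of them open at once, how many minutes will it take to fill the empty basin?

Net rate = 1/27 − 1/72 = (8 − 3)/216 = 5/216 per minute.
Filling time = 1 ÷ (5/216) = 216/5 minutes.

216/5 minutes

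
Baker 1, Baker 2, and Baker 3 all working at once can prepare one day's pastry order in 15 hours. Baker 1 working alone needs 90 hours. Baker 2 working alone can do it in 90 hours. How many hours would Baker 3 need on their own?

Combined rate is 1/15 per hour.
Known contribution: 1/90 + 1/90 = (1 + 1)/90 = 2/90 = 1/45 per hour.
So Baker 3's rate is 1/15 − 1/45 = 2/45, meaning 45/2 hours alone.

45/2 hours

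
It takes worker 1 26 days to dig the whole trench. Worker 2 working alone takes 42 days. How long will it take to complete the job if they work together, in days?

273/17 days

Combined rate: 1/26 + 1/42 = (21 + 13)/546 = 34/546 = 17/273 per day.
Time = 1 ÷ (17/273) = 273/17 days.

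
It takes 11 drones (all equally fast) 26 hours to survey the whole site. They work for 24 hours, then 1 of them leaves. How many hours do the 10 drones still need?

One drone does 1/286 of the job per hour.
After 24 hours with 11 drones, 12/13 is done (1/13 left).
With 10 drones the rate is 10/286 = 5/143, so the rest takes 1/13 ÷ 5/143 = 11/5 hours.

11/5 hours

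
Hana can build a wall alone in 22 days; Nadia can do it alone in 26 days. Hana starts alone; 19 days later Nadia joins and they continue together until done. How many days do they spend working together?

In 19 days Hana does 19/22 of the job, leaving 3/22.
Hana and Nadia together work at 12/143 per day, so finishing takes 3/22 ÷ 12/143 = 13/8 days.

13/8 days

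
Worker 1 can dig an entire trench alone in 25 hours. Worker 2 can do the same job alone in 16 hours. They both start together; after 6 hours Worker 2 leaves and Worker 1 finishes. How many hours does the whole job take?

In the first 6 hours the combined rate is 41/400, so 123/200 of the job is done, leaving 77/200.
After Worker 2 leaves the rate is 1/25 per hour; the remaining 77/200 takes 77/8 hours.
Total = 6 + 77/8 = 125/8 hours.

125/8 hours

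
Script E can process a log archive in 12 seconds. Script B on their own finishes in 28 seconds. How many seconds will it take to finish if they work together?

With two workers the combined time is the product over the sum: 12·28/(12+28) = 336/40 = 42/5 seconds.

42/5 seconds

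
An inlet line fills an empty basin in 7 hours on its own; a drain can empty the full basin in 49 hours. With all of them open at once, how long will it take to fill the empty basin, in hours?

49/6 hours

Net rate = 1/7 − 1/49 = (7 − 1)/49 = 6/49 per hour.
Filling time = 1 ÷ (6/49) = 49/6 hours.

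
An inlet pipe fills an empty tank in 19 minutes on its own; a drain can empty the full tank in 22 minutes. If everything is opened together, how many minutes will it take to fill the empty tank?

418/3 minutes

Net rate = 1/19 − 1/22 = (22 − 19)/418 = 3/418 per minute.
Filling time = 1 ÷ (3/418) = 418/3 minutes.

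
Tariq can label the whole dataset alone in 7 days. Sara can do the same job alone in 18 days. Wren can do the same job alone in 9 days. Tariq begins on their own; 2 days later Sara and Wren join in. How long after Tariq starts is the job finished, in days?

In the first 2 days Tariq alone does 2/7 of the job, leaving 5/7.
Once everyone is working, combined rate: 1/7 + 1/18 + 1/9 = (18 + 7 + 14)/126 = 39/126 = 13/42 per day.
Remaining 5/7 at 13/42 per day takes 30/13 days.
Total from the start = 2 + 30/13 = 56/13 days.

56/13 days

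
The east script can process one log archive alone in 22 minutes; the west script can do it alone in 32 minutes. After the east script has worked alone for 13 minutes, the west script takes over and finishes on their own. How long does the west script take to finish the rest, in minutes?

In 13 minutes the east script does 13/22 of the job, leaving 9/22.
The west script works at 1/32 per minute, so finishing takes 9/22 ÷ 1/32 = 144/11 minutes.

144/11 minutes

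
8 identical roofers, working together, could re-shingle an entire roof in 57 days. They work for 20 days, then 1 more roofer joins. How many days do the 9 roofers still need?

296/9 days

One roofer does 1/456 of the job per day.
After 20 days with 8 roofers, 20/57 is done (37/57 left).
With 9 roofers the rate is 9/456 = 3/152, so the rest takes 37/57 ÷ 3/152 = 296/9 days.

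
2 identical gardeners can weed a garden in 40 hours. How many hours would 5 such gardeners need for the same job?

16 hours

Total work is 2·40 = 80 gardener-hours.
With 5 gardeners: 80/5 = 16 hours.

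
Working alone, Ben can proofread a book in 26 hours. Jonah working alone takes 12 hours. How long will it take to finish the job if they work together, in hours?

156/19 hours

With two workers the combined time is the product over the sum: 26·12/(26+12) = 312/38 = 156/19 hours.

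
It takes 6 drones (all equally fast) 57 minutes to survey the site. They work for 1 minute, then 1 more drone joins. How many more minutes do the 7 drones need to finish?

One drone does 1/342 of the job per minute.
After 1 minute with 6 drones, 1/57 is done (56/57 left).
With 7 drones the rate is 7/342, so the rest takes 56/57 ÷ 7/342 = 48 minutes.

48 minutes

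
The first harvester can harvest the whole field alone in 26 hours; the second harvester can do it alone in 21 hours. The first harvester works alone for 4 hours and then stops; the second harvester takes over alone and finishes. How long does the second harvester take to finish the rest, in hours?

231/13 hours

In 4 hours the first harvester does 4/26 = 2/13 of the job, leaving 11/13.
The second harvester works at 1/21 per hour, so finishing takes 11/13 ÷ 1/21 = 231/13 hours.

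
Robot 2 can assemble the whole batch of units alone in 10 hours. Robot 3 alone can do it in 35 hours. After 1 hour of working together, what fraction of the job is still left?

61/70

Combined rate: 1/10 + 1/35 = (7 + 2)/70 = 9/70 per hour.
In 1 hour they complete 1·9/70 = 9/70 of the job.
So 61/70 remains.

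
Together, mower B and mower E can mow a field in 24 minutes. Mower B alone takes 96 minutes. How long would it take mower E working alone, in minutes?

Combined rate is 1/24 per minute.
Known contribution: 1/96 per minute.
So mower E's rate is 1/24 − 1/96 = 1/32, meaning 32 minutes alone.

32 minutes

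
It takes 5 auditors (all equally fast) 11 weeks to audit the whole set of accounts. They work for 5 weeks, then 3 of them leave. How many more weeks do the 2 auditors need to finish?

One auditor does 1/55 of the job per week.
After 5 weeks with 5 auditors, 5/11 is done (6/11 left).
With 2 auditors the rate is 2/55, so the rest takes 6/11 ÷ 2/55 = 15 weeks.

15 weeks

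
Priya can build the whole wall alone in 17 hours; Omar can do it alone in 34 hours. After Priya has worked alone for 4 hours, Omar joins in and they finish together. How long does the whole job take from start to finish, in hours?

38/3 hours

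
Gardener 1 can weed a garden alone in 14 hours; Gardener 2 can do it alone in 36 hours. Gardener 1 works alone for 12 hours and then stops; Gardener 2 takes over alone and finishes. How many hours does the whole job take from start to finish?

In 12 hours Gardener 1 does 12/14 = 6/7 of the job, leaving 1/7.
Gardener 2 works at 1/36 per hour, so finishing takes 1/7 ÷ 1/36 = 36/7 hours.
Total time = 12 + 36/7 = 120/7 hours.

120/7 hours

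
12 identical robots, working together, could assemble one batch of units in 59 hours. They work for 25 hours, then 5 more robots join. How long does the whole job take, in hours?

49 hours

One robot does 1/708 of the job per hour.
After 25 hours with 12 robots, 25/59 is done (34/59 left).
With 17 robots the rate is 17/708, so the rest takes 34/59 ÷ 17/708 = 24 hours.
Total = 25 + 24 = 49 hours.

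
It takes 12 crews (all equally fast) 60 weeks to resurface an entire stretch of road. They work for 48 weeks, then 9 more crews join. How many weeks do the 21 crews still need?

One crew does 1/720 of the job per week.
After 48 weeks with 12 crews, 4/5 is done (1/5 left).
With 21 crews the rate is 21/720 = 7/240, so the rest takes 1/5 ÷ 7/240 = 48/7 weeks.

48/7 weeks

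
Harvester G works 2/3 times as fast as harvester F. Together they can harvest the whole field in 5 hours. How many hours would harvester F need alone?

25/3 hours

Let harvester F's rate be r; then harvester G's rate is (2/3)r, so together (2/3 + 1)r = (5/3)r = 1/5.
Thus r = 3/25 per hour.
Harvester F alone: 25/3 hours; harvester G alone: 25/2 hours.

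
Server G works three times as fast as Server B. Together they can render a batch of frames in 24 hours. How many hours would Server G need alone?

Let Server B's rate be r; then Server G's rate is 3r, so together (3 + 1)r = 4r = 1/24.
Thus r = 1/96 per hour.
Server B alone: 96 hours; Server G alone: 32 hours.

32 hours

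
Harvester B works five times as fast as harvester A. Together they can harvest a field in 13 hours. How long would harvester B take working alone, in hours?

Let harvester A's rate be r; then harvester B's rate is 5r, so together (5 + 1)r = 6r = 1/13.
Thus r = 1/78 per hour.
Harvester A alone: 78 hours; harvester B alone: 78/5 hours.

78/5 hours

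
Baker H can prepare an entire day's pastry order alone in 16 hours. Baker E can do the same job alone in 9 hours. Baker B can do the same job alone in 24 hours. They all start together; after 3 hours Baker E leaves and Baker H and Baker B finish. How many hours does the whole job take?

32/5 hours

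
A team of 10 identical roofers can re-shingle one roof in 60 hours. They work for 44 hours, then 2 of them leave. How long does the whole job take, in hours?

64 hours

One roofer does 1/600 of the job per hour.
After 44 hours with 10 roofers, 11/15 is done (4/15 left).
With 8 roofers the rate is 8/600 = 1/75, so the rest takes 4/15 ÷ 1/75 = 20 hours.
Total = 44 + 20 = 64 hours.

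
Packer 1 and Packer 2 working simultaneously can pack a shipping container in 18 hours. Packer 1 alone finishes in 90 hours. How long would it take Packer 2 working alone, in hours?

45/2 hours

Combined rate is 1/18 per hour.
Known contribution: 1/90 per hour.
So Packer 2's rate is 1/18 − 1/90 = 2/45, meaning 45/2 hours alone.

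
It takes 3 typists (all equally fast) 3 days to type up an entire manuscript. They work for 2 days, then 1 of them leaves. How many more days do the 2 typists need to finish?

One typist does 1/9 of the job per day.
After 2 days with 3 typists, 2/3 is done (1/3 left).
With 2 typists the rate is 2/9, so the rest takes 1/3 ÷ 2/9 = 3/2 days.

3/2 days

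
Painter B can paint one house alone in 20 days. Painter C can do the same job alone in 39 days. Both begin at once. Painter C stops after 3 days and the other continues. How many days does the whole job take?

In the first 3 days the combined rate is 59/780, so 59/260 of the job is done, leaving 201/260.
After painter C leaves the rate is 1/20 per day; the remaining 201/260 takes 201/13 days.
Total = 3 + 201/13 = 240/13 days.

240/13 days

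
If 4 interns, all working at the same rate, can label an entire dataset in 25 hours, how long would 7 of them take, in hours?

100/7 hours

Total work is 4·25 = 100 intern-hours.
With 7 interns: 100/7 hours.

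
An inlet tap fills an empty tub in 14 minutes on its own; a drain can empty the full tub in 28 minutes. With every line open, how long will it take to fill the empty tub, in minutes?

28 minutes

Net rate = 1/14 − 1/28 = (2 − 1)/28 = 1/28 per minute.
Filling time = 1 ÷ (1/28) = 28 minutes.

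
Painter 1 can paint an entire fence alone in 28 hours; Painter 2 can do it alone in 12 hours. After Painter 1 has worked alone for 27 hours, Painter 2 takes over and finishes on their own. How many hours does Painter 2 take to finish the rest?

In 27 hours Painter 1 does 27/28 of the job, leaving 1/28.
Painter 2 works at 1/12 per hour, so finishing takes 1/28 ÷ 1/12 = 3/7 hours.

3/7 hours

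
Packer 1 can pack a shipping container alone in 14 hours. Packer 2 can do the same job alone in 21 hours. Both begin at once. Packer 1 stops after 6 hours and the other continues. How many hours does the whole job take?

12 hours

In the first 6 hours the combined rate is 5/42, so 5/7 of the job is done, leaving 2/7.
After packer 1 leaves the rate is 1/21 per hour; the remaining 2/7 takes 6 hours.
Total = 6 + 6 = 12 hours.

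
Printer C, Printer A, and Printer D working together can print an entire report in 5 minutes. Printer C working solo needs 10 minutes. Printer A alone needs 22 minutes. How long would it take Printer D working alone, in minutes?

55/3 minutes

Combined rate is 1/5 per minute.
Known contribution: 1/10 + 1/22 = (11 + 5)/110 = 16/110 = 8/55 per minute.
So Printer D's rate is 1/5 − 8/55 = 3/55, meaning 55/3 minutes alone.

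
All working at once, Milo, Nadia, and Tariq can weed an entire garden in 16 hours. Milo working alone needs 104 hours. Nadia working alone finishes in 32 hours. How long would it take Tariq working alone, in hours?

416/9 hours

Combined rate is 1/16 per hour.
Known contribution: 1/104 + 1/32 = (4 + 13)/416 = 17/416 per hour.
So Tariq's rate is 1/16 − 17/416 = 9/416, meaning 416/9 hours alone.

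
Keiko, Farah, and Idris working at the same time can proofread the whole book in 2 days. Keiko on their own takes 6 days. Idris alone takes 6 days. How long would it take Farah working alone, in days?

Combined rate is 1/2 per day.
Known contribution: 1/6 + 1/6 = (1 + 1)/6 = 2/6 = 1/3 per day.
So Farah's rate is 1/2 − 1/3 = 1/6, meaning 6 days alone.

6 days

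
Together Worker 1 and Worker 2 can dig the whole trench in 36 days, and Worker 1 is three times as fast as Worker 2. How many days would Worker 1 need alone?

Let Worker 2's rate be r; then Worker 1's rate is 3r, so together (3 + 1)r = 4r = 1/36.
Thus r = 1/144 per day.
Worker 2 alone: 144 days; Worker 1 alone: 48 days.

48 days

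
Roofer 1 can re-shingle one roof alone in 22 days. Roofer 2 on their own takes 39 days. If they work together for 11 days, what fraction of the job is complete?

Combined rate: 1/22 + 1/39 = (39 + 22)/858 = 61/858 per day.
In 11 days they complete 11·61/858 = 61/78 of the job.

61/78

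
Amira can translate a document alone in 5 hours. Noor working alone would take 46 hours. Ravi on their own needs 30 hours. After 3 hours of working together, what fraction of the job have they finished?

88/115

Combined rate: 1/5 + 1/46 + 1/30 = (138 + 15 + 23)/690 = 176/690 = 88/345 per hour.
In 3 hours they complete 3·88/345 = 88/115 of the job.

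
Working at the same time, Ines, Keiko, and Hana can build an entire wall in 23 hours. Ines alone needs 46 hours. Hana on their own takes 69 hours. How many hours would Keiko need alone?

138 hours

Combined rate is 1/23 per hour.
Known contribution: 1/46 + 1/69 = (3 + 2)/138 = 5/138 per hour.
So Keiko's rate is 1/23 − 5/138 = 1/138, meaning 138 hours alone.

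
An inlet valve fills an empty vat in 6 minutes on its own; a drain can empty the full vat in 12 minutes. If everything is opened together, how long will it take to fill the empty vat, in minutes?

12 minutes

Net rate = 1/6 − 1/12 = (2 − 1)/12 = 1/12 per minute.
Filling time = 1 ÷ (1/12) = 12 minutes.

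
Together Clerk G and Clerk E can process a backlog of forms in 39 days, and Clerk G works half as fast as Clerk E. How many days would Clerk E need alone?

Let Clerk E's rate be r; then Clerk G's rate is (1/2)r, so together (1/2 + 1)r = (3/2)r = 1/39.
Thus r = 2/117 per day.
Clerk E alone: 117/2 days; Clerk G alone: 117 days.

117/2 days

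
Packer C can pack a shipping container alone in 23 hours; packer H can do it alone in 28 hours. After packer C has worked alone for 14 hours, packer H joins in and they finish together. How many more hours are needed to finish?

In 14 hours packer C does 14/23 of the job, leaving 9/23.
Packer C and packer H together work at 51/644 per hour, so finishing takes 9/23 ÷ 51/644 = 84/17 hours.

84/17 hours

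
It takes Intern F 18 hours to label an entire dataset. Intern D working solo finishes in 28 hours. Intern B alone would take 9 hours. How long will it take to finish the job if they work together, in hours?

84/17 hours

Combined rate: 1/18 + 1/28 + 1/9 = (14 + 9 + 28)/252 = 51/252 = 17/84 per hour.
Time = 1 ÷ (17/84) = 84/17 hours.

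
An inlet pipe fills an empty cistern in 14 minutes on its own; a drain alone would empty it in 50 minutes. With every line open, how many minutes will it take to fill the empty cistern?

175/9 minutes

Net rate = 1/14 − 1/50 = (25 − 7)/350 = 18/350 = 9/175 per minute.
Filling time = 1 ÷ (9/175) = 175/9 minutes.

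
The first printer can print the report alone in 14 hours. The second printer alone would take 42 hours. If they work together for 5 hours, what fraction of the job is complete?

Combined rate: 1/14 + 1/42 = (3 + 1)/42 = 4/42 = 2/21 per hour.
In 5 hours they complete 5·2/21 = 10/21 of the job.

10/21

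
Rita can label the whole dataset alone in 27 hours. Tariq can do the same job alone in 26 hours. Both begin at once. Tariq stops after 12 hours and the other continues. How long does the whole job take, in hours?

189/13 hours

In the first 12 hours the combined rate is 53/702, so 106/117 of the job is done, leaving 11/117.
After Tariq leaves the rate is 1/27 per hour; the remaining 11/117 takes 33/13 hours.
Total = 12 + 33/13 = 189/13 hours.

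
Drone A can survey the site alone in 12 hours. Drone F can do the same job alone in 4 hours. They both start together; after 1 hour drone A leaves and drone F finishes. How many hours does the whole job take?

11/3 hours

In the first 1 hour the combined rate is 1/3, so 1/3 of the job is done, leaving 2/3.
After drone A leaves the rate is 1/4 per hour; the remaining 2/3 takes 8/3 hours.
Total = 1 + 8/3 = 11/3 hours.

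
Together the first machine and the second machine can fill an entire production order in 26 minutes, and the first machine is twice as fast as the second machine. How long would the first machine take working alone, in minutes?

39 minutes

Let the second machine's rate be r; then the first machine's rate is 2r, so together (2 + 1)r = 3r = 1/26.
Thus r = 1/78 per minute.
The second machine alone: 78 minutes; the first machine alone: 39 minutes.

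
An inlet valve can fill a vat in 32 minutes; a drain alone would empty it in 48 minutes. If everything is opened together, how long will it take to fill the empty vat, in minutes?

96 minutes

Net rate = 1/32 − 1/48 = (3 − 2)/96 = 1/96 per minute.
Filling time = 1 ÷ (1/96) = 96 minutes.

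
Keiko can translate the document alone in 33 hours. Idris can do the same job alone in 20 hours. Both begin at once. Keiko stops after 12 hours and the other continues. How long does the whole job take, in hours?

In the first 12 hours the combined rate is 53/660, so 53/55 of the job is done, leaving 2/55.
After Keiko leaves the rate is 1/20 per hour; the remaining 2/55 takes 8/11 hours.
Total = 12 + 8/11 = 140/11 hours.

140/11 hours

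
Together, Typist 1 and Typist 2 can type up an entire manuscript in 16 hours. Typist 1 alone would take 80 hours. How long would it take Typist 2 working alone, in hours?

Combined rate is 1/16 per hour.
Known contribution: 1/80 per hour.
So Typist 2's rate is 1/16 − 1/80 = 1/20, meaning 20 hours alone.

20 hours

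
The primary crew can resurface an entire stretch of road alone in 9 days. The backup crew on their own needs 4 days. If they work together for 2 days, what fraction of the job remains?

5/18

Combined rate: 1/9 + 1/4 = (4 + 9)/36 = 13/36 per day.
In 2 days they complete 2·13/36 = 13/18 of the job.
So 5/18 remains.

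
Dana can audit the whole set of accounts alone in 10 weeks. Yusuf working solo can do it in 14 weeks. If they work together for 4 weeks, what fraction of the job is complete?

24/35

Combined rate: 1/10 + 1/14 = (7 + 5)/70 = 12/70 = 6/35 per week.
In 4 weeks they complete 4·6/35 = 24/35 of the job.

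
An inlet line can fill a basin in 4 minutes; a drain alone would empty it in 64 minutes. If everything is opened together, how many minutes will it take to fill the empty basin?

64/15 minutes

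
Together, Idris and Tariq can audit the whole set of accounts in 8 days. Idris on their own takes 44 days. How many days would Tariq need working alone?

Combined rate is 1/8 per day.
Known contribution: 1/44 per day.
So Tariq's rate is 1/8 − 1/44 = 9/88, meaning 88/9 days alone.

88/9 days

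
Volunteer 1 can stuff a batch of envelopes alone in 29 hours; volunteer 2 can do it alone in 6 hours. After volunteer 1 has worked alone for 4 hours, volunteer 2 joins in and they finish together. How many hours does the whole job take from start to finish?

58/7 hours

In 4 hours volunteer 1 does 4/29 of the job, leaving 25/29.
Volunteer 1 and volunteer 2 together work at 35/174 per hour, so finishing takes 25/29 ÷ 35/174 = 30/7 hours.
Total time = 4 + 30/7 = 58/7 hours.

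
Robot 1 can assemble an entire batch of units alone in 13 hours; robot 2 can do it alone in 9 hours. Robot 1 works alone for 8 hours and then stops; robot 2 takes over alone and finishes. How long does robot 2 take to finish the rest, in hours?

45/13 hours

In 8 hours robot 1 does 8/13 of the job, leaving 5/13.
Robot 2 works at 1/9 per hour, so finishing takes 5/13 ÷ 1/9 = 45/13 hours.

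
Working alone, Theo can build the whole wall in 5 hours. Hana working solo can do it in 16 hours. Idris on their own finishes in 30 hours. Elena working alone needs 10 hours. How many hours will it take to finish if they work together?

48/19 hours

Combined rate: 1/5 + 1/16 + 1/30 + 1/10 = (48 + 15 + 8 + 24)/240 = 95/240 = 19/48 per hour.
Time = 1 ÷ (19/48) = 48/19 hours.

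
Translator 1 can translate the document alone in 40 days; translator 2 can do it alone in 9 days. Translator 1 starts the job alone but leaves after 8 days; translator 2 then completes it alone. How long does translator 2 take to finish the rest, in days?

36/5 days

In 8 days translator 1 does 8/40 = 1/5 of the job, leaving 4/5.
Translator 2 works at 1/9 per day, so finishing takes 4/5 ÷ 1/9 = 36/5 days.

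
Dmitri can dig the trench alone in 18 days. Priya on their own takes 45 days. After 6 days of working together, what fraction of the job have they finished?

Combined rate: 1/18 + 1/45 = (5 + 2)/90 = 7/90 per day.
In 6 days they complete 6·7/90 = 7/15 of the job.

7/15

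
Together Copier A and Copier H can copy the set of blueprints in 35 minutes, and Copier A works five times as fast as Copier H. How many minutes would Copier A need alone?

42 minutes

Let Copier H's rate be r; then Copier A's rate is 5r, so together (5 + 1)r = 6r = 1/35.
Thus r = 1/210 per minute.
Copier H alone: 210 minutes; Copier A alone: 42 minutes.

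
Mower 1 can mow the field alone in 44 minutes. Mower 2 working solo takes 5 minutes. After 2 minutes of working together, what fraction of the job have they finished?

49/110

Combined rate: 1/44 + 1/5 = (5 + 44)/220 = 49/220 per minute.
In 2 minutes they complete 2·49/220 = 49/110 of the job.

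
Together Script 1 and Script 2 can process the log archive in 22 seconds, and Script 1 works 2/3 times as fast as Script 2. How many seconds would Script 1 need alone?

55 seconds

Let Script 2's rate be r; then Script 1's rate is (2/3)r, so together (2/3 + 1)r = (5/3)r = 1/22.
Thus r = 3/110 per second.
Script 2 alone: 110/3 seconds; Script 1 alone: 55 seconds.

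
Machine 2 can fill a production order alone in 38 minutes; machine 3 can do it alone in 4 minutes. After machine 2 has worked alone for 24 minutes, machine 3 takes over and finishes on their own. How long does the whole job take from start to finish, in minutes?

484/19 minutes

In 24 minutes machine 2 does 24/38 = 12/19 of the job, leaving 7/19.
Machine 3 works at 1/4 per minute, so finishing takes 7/19 ÷ 1/4 = 28/19 minutes.
Total time = 24 + 28/19 = 484/19 minutes.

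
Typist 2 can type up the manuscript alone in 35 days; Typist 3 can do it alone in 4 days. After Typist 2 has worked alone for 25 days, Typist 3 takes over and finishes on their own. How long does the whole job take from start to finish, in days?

In 25 days Typist 2 does 25/35 = 5/7 of the job, leaving 2/7.
Typist 3 works at 1/4 per day, so finishing takes 2/7 ÷ 1/4 = 8/7 days.
Total time = 25 + 8/7 = 183/7 days.

183/7 days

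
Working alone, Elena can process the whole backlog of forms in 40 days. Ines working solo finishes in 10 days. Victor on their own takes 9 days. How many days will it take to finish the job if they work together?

72/17 days

Combined rate: 1/40 + 1/10 + 1/9 = (9 + 36 + 40)/360 = 85/360 = 17/72 per day.
Time = 1 ÷ (17/72) = 72/17 days.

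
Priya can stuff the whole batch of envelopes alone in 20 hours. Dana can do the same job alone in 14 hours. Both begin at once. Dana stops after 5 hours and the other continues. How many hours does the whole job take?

90/7 hours

In the first 5 hours the combined rate is 17/140, so 17/28 of the job is done, leaving 11/28.
After Dana leaves the rate is 1/20 per hour; the remaining 11/28 takes 55/7 hours.
Total = 5 + 55/7 = 90/7 hours.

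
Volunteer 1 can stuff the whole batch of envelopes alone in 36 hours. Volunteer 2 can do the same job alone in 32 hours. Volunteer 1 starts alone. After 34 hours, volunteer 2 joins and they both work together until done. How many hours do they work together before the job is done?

In the first 34 hours volunteer 1 alone does 34/36 = 17/18 of the job, leaving 1/18.
Once everyone is working, combined rate: 1/36 + 1/32 = (8 + 9)/288 = 17/288 per hour.
Remaining 1/18 at 17/288 per hour takes 16/17 hours.

16/17 hours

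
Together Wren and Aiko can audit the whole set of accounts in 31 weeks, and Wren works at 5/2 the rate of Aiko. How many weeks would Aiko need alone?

217/2 weeks

Let Aiko's rate be r; then Wren's rate is (5/2)r, so together (5/2 + 1)r = (7/2)r = 1/31.
Thus r = 2/217 per week.
Aiko alone: 217/2 weeks; Wren alone: 217/5 weeks.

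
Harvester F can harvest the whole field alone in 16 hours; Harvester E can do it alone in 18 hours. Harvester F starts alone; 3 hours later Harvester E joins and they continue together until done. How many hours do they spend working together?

In 3 hours Harvester F does 3/16 of the job, leaving 13/16.
Harvester F and Harvester E together work at 17/144 per hour, so finishing takes 13/16 ÷ 17/144 = 117/17 hours.

117/17 hours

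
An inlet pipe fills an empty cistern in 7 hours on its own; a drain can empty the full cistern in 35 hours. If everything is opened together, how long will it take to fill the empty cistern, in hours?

Net rate = 1/7 − 1/35 = (5 − 1)/35 = 4/35 per hour.
Filling time = 1 ÷ (4/35) = 35/4 hours.

35/4 hours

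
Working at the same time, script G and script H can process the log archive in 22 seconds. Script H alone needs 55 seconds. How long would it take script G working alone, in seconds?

Combined rate is 1/22 per second.
Known contribution: 1/55 per second.
So script G's rate is 1/22 − 1/55 = 3/110, meaning 110/3 seconds alone.

110/3 seconds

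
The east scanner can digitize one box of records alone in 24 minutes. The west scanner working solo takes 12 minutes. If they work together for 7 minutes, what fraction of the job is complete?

7/8

Combined rate: 1/24 + 1/12 = (1 + 2)/24 = 3/24 = 1/8 per minute.
In 7 minutes they complete 7·1/8 = 7/8 of the job.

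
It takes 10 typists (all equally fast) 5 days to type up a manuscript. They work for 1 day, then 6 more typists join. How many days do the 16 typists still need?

5/2 days

One typist does 1/50 of the job per day.
After 1 day with 10 typists, 1/5 is done (4/5 left).
With 16 typists the rate is 16/50 = 8/25, so the rest takes 4/5 ÷ 8/25 = 5/2 days.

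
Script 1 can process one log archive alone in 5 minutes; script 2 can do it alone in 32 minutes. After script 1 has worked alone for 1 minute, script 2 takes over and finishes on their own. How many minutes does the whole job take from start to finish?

In 1 minute script 1 does 1/5 of the job, leaving 4/5.
Script 2 works at 1/32 per minute, so finishing takes 4/5 ÷ 1/32 = 128/5 minutes.
Total time = 1 + 128/5 = 133/5 minutes.

133/5 minutes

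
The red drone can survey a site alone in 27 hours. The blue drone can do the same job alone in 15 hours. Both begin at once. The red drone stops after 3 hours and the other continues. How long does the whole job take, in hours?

40/3 hours

In the first 3 hours the combined rate is 14/135, so 14/45 of the job is done, leaving 31/45.
After the red drone leaves the rate is 1/15 per hour; the remaining 31/45 takes 31/3 hours.
Total = 3 + 31/3 = 40/3 hours.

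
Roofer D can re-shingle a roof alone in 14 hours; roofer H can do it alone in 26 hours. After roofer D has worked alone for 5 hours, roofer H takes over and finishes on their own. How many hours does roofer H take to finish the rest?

117/7 hours

In 5 hours roofer D does 5/14 of the job, leaving 9/14.
Roofer H works at 1/26 per hour, so finishing takes 9/14 ÷ 1/26 = 117/7 hours.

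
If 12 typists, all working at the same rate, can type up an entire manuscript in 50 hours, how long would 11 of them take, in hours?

Total work is 12·50 = 600 typist-hours.
With 11 typists: 600/11 hours.

600/11 hours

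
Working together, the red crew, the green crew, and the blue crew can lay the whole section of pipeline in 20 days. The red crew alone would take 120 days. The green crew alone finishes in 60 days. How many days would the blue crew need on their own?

Combined rate is 1/20 per day.
Known contribution: 1/120 + 1/60 = (1 + 2)/120 = 3/120 = 1/40 per day.
So the blue crew's rate is 1/20 − 1/40 = 1/40, meaning 40 days alone.

40 days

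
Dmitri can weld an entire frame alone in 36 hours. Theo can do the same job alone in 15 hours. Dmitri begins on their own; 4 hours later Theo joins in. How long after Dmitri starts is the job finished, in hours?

In the first 4 hours Dmitri alone does 4/36 = 1/9 of the job, leaving 8/9.
Once everyone is working, combined rate: 1/36 + 1/15 = (5 + 12)/180 = 17/180 per hour.
Remaining 8/9 at 17/180 per hour takes 160/17 hours.
Total from the start = 4 + 160/17 = 228/17 hours.

228/17 hours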